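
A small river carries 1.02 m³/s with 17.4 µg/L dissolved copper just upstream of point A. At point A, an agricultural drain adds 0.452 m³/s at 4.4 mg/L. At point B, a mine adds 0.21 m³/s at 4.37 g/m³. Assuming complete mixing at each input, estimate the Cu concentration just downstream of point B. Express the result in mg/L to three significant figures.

17.4 µg/L = 0.0174 mg/L.
After input A: C = (1.02·0.0174 + 0.452·4.4) / 1.472 = 1.363 mg/L.
After input B: C = (1.472·1.363 + 0.21·4.37) / 1.682 = 1.739 mg/L.

1.74 mg/L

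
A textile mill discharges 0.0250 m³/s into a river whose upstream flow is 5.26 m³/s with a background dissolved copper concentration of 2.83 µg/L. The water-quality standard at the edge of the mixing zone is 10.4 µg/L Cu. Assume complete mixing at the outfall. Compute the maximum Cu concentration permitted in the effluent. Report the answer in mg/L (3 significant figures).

1.60 mg/L

2.83 µg/L = 0.00283 mg/L.
10.4 µg/L = 0.0104 mg/L.
Mass balance: 0.0104·5.285 = 0.025·Cₑ + 5.26·0.00283.
Cₑ = (0.05496 − 0.01489) / 0.025 = 1.603 mg/L.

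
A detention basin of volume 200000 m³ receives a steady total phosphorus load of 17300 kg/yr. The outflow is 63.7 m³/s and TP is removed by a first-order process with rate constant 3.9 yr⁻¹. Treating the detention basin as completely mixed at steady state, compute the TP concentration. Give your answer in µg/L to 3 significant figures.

8.60 µg/L

Outflow Q = 63.7 m³/s × 3.156e+07 s/yr = 2.01e+09 m³/yr.
Steady-state CSTR mass balance: W = Q·C + k·V·C, so C = W/(Q + kV).
Q + kV = 2.01e+09 + 3.9·200000 = 2.011e+09 m³/yr.
C = 17300/2.011e+09 = 8.603e-06 kg/m³ = 0.008603 mg/L = 8.603 µg/L.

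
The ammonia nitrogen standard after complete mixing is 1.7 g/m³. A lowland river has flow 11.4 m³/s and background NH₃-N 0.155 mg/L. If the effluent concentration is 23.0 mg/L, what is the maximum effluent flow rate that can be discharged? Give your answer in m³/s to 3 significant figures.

0.827 m³/s

Mass balance at complete mixing: C_std·(Q_w + Q_r) = Q_w·C_e + Q_r·C_b.
Rearranging, Q_w = Q_r·(C_std − C_b)/(C_e − C_std) = 11.4·(1.7 − 0.155) / (23 − 1.7) = 0.8269 m³/s.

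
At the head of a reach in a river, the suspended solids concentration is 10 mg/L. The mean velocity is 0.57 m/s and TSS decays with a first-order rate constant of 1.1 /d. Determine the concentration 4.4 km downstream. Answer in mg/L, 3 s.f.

Travel time t = 4.4 km / 0.57 m/s = 4400/0.57 = 7719 s = 0.08934 d.
First-order decay: C = 10·exp(−1.1·0.08934) = 10·0.9064 = 9.064 mg/L.

9.06 mg/L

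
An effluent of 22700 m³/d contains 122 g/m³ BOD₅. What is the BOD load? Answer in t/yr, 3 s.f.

22700 m³/d = 0.2627 m³/s.
Mass flux = Q·C = 0.2627 m³/s × 122 g/m³ = 32.05 g/s.
= 32.05 g/s × 31.56 = 1012 t/yr.

1010 t/yr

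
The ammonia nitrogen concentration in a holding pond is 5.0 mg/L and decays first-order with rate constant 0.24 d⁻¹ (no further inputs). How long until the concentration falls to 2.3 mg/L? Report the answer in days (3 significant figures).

3.24 d

t = ln(C₀/C)/k = ln(5.0/2.3)/0.24 = 0.7765/0.24 = 3.236 d.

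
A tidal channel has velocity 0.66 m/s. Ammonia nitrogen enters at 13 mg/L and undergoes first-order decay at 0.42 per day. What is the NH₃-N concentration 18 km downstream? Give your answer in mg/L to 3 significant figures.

Travel time t = 18 km / 0.66 m/s = 1.8e+04/0.66 = 2.727e+04 s = 0.3157 d.
First-order decay: C = 13·exp(−0.42·0.3157) = 13·0.8758 = 11.39 mg/L.

11.4 mg/L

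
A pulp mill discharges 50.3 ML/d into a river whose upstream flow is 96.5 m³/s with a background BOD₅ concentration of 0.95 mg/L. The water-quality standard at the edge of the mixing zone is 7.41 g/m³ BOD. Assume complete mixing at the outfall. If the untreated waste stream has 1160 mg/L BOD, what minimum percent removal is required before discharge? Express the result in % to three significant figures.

7.05 %

50.3 ML/d = 0.5822 m³/s.
Mass balance: 7.41·97.08 = 0.5822·Cₑ + 96.5·0.95.
Cₑ = (719.4 − 91.67) / 0.5822 = 1078 mg/L.
Required removal = 1 − 1078/1160 = 7.051 %.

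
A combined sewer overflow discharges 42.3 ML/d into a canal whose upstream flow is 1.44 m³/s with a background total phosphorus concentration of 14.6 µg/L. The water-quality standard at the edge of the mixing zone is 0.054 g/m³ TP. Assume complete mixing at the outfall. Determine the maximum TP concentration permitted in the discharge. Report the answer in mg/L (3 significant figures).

42.3 ML/d = 0.4896 m³/s.
14.6 µg/L = 0.0146 mg/L.
Mass balance: 0.054·1.93 = 0.4896·Cₑ + 1.44·0.0146.
Cₑ = (0.1042 − 0.02102) / 0.4896 = 0.1699 mg/L.

0.170 mg/L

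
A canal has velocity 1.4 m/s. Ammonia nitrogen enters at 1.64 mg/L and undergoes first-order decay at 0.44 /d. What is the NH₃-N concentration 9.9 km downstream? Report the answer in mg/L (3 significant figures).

Travel time t = 9.9 km / 1.4 m/s = 9900/1.4 = 7071 s = 0.08185 d.
First-order decay: C = 1.64·exp(−0.44·0.08185) = 1.64·0.9646 = 1.582 mg/L.

1.58 mg/L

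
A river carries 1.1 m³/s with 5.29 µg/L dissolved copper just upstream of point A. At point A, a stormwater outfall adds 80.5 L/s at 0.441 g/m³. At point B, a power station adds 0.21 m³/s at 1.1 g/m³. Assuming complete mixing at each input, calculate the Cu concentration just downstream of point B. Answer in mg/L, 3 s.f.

0.196 mg/L

5.29 µg/L = 0.00529 mg/L.
80.5 L/s = 0.0805 m³/s.
After input A: C = (1.1·0.00529 + 0.0805·0.441) / 1.181 = 0.035 mg/L.
After input B: C = (1.181·0.035 + 0.21·1.1) / 1.391 = 0.1958 mg/L.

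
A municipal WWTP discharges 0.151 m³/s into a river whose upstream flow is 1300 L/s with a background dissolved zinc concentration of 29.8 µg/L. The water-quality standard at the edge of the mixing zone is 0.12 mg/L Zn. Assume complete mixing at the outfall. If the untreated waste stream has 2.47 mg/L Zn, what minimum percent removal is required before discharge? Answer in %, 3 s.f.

1300 L/s = 1.3 m³/s.
29.8 µg/L = 0.0298 mg/L.
Mass balance: 0.12·1.451 = 0.151·Cₑ + 1.3·0.0298.
Cₑ = (0.1741 − 0.03874) / 0.151 = 0.8966 mg/L.
Required removal = 1 − 0.8966/2.47 = 63.7 %.

63.7 %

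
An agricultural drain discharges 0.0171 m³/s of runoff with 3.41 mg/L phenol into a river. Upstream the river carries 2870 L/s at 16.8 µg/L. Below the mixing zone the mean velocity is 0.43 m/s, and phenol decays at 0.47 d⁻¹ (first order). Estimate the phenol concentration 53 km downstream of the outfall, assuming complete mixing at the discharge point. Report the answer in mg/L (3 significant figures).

0.0189 mg/L

2870 L/s = 2.87 m³/s.
16.8 µg/L = 0.0168 mg/L.
After complete mixing, C₀ = (0.0171·3.41 + 2.87·0.0168) / 2.887 = 0.0369 mg/L.
Travel time t = 5.3e+04 m / 0.43 m/s = 1.233e+05 s = 1.427 d.
C = 0.0369·exp(−0.47·1.427) = 0.0369·0.5115 = 0.01887 mg/L.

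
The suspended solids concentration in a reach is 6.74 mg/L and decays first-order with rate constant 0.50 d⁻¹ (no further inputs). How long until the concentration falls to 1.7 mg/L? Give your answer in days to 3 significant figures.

2.75 d

t = ln(C₀/C)/k = ln(6.74/1.7)/0.50 = 1.377/0.50 = 2.755 d.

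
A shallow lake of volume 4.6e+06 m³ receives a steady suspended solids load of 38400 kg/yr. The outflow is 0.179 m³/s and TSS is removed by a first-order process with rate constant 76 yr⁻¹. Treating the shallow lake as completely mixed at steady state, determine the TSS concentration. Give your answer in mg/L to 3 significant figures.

Outflow Q = 0.179 m³/s × 3.156e+07 s/yr = 5.649e+06 m³/yr.
Steady-state CSTR mass balance: W = Q·C + k·V·C, so C = W/(Q + kV).
Q + kV = 5.649e+06 + 76·4.6e+06 = 3.552e+08 m³/yr.
C = 38400/3.552e+08 = 0.0001081 kg/m³ = 0.1081 mg/L.

0.108 mg/L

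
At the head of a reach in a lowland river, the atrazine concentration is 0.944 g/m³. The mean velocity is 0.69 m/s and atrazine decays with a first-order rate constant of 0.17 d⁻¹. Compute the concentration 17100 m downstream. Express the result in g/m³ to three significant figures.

Travel time t = 17100 m / 0.69 m/s = 1.71e+04/0.69 = 2.478e+04 s = 0.2868 d.
First-order decay: C = 0.944·exp(−0.17·0.2868) = 0.944·0.9524 = 0.8991 g/m³.

0.899 g/m³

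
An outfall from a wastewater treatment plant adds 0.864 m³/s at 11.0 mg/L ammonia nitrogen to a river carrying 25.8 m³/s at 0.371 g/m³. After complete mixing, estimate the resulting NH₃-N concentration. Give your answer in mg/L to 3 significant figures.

Flow-weighted mixing gives C = (0.864·11 + 25.8·0.371) / (0.864 + 25.8) = 19.08/26.66 = 0.7154 mg/L.

0.715 mg/L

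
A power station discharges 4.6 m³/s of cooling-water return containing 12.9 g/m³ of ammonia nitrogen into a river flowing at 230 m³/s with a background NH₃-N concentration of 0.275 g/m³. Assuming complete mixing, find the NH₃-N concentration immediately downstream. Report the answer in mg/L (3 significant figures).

Flow-weighted mixing gives C = (4.6·12.9 + 230·0.275) / (4.6 + 230) = 122.6/234.6 = 0.5225 mg/L.

0.523 mg/L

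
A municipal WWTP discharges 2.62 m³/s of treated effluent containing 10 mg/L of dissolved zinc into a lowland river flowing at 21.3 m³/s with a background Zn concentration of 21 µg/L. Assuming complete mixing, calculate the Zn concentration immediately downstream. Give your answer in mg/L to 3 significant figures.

1.11 mg/L

21 µg/L = 0.021 mg/L.
Flow-weighted mixing gives C = (2.62·10 + 21.3·0.021) / (2.62 + 21.3) = 26.65/23.92 = 1.114 mg/L.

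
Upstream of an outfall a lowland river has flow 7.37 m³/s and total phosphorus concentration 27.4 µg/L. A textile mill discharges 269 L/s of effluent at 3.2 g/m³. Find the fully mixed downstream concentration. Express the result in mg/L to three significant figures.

0.139 mg/L

269 L/s = 0.269 m³/s.
27.4 µg/L = 0.0274 mg/L.
By mass balance at complete mixing, C = (0.269·3.2 + 7.37·0.0274) / (0.269 + 7.37) = 1.063/7.639 = 0.1391 mg/L.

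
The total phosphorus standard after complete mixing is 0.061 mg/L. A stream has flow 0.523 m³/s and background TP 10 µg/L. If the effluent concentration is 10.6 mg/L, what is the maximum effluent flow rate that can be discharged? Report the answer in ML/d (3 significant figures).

10 µg/L = 0.01 mg/L.
Mass balance at complete mixing: C_std·(Q_w + Q_r) = Q_w·C_e + Q_r·C_b.
Rearranging, Q_w = Q_r·(C_std − C_b)/(C_e − C_std) = 0.523·(0.061 − 0.01) / (10.6 − 0.061) = 0.002531 m³/s.
= 0.2187 ML/d.

0.219 ML/d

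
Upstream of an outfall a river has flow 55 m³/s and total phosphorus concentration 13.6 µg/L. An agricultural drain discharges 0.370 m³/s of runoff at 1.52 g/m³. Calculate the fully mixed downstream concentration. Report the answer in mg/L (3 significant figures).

0.0237 mg/L

13.6 µg/L = 0.0136 mg/L.
Conservation of mass across the mixing zone: C = (0.37·1.52 + 55·0.0136) / (0.37 + 55) = 1.31/55.37 = 0.02367 mg/L.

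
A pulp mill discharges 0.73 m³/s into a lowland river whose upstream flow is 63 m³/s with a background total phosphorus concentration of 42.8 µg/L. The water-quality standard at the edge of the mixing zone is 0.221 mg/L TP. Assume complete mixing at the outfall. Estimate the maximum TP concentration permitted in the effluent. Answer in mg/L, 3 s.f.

15.6 mg/L

42.8 µg/L = 0.0428 mg/L.
Mass balance: 0.221·63.73 = 0.73·Cₑ + 63·0.0428.
Cₑ = (14.08 − 2.696) / 0.73 = 15.6 mg/L.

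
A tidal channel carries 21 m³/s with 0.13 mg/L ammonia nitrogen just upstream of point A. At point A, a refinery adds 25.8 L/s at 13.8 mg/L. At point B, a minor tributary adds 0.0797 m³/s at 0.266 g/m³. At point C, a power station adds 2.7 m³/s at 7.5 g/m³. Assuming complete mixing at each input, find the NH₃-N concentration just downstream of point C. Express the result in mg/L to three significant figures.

25.8 L/s = 0.0258 m³/s.
After input A: C = (21·0.13 + 0.0258·13.8) / 21.03 = 0.1468 mg/L.
After input B: C = (21.03·0.1468 + 0.0797·0.266) / 21.11 = 0.1472 mg/L.
After input C: C = (21.11·0.1472 + 2.7·7.5) / 23.81 = 0.9812 mg/L.

0.981 mg/L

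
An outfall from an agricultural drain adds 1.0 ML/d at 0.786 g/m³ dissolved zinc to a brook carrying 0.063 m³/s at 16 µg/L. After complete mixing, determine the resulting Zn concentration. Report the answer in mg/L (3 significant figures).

1.0 ML/d = 0.01157 m³/s.
16 µg/L = 0.016 mg/L.
Conservation of mass across the mixing zone: C = (0.01157·0.786 + 0.063·0.016) / (0.01157 + 0.063) = 0.01011/0.07457 = 0.1355 mg/L.

0.136 mg/L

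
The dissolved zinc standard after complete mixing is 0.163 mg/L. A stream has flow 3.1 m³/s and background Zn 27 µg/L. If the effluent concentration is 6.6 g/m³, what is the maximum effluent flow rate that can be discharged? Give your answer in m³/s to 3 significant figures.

0.0655 m³/s

27 µg/L = 0.027 mg/L.
Mass balance at complete mixing: C_std·(Q_w + Q_r) = Q_w·C_e + Q_r·C_b.
Rearranging, Q_w = Q_r·(C_std − C_b)/(C_e − C_std) = 3.1·(0.163 − 0.027) / (6.6 − 0.163) = 0.0655 m³/s.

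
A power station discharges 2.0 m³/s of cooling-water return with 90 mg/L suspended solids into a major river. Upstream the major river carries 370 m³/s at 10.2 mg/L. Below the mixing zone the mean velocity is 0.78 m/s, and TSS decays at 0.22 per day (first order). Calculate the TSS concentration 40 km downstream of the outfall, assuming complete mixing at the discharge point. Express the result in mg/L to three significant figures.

After complete mixing, C₀ = (2·90 + 370·10.2) / 372 = 10.63 mg/L.
Travel time t = 4e+04 m / 0.78 m/s = 5.128e+04 s = 0.5935 d.
C = 10.63·exp(−0.22·0.5935) = 10.63·0.8776 = 9.328 mg/L.

9.33 mg/L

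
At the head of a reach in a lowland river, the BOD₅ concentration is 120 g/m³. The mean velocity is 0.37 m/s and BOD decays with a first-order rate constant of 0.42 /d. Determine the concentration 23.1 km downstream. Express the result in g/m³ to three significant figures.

Travel time t = 23.1 km / 0.37 m/s = 2.31e+04/0.37 = 6.243e+04 s = 0.7226 d.
First-order decay: C = 120·exp(−0.42·0.7226) = 120·0.7382 = 88.59 g/m³.

88.6 g/m³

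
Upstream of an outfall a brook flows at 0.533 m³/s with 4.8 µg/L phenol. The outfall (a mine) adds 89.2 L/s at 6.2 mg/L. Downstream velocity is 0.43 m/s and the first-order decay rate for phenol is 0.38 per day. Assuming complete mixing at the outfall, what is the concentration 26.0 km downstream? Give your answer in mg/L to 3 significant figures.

89.2 L/s = 0.0892 m³/s.
4.8 µg/L = 0.0048 mg/L.
After complete mixing, C₀ = (0.0892·6.2 + 0.533·0.0048) / 0.6222 = 0.893 mg/L.
Travel time t = 2.6e+04 m / 0.43 m/s = 6.047e+04 s = 0.6998 d.
C = 0.893·exp(−0.38·0.6998) = 0.893·0.7665 = 0.6844 mg/L.

0.684 mg/L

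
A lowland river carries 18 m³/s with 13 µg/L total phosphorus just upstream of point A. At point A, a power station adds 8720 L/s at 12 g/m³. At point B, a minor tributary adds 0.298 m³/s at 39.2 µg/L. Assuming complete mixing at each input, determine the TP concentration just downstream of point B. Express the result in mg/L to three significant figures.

3.88 mg/L

13 µg/L = 0.013 mg/L.
8720 L/s = 8.72 m³/s.
After input A: C = (18·0.013 + 8.72·12) / 26.72 = 3.925 mg/L.
39.2 µg/L = 0.0392 mg/L.
After input B: C = (26.72·3.925 + 0.298·0.0392) / 27.02 = 3.882 mg/L.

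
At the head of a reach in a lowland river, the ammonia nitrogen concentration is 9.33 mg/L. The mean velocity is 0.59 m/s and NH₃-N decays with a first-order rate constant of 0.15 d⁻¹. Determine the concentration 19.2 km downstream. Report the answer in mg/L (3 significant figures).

8.82 mg/L

Travel time t = 19.2 km / 0.59 m/s = 1.92e+04/0.59 = 3.254e+04 s = 0.3766 d.
First-order decay: C = 9.33·exp(−0.15·0.3766) = 9.33·0.9451 = 8.817 mg/L.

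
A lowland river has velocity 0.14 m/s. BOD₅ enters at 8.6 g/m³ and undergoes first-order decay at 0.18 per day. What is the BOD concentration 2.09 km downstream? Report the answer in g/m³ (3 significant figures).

8.34 g/m³

Travel time t = 2.09 km / 0.14 m/s = 2090/0.14 = 1.493e+04 s = 0.1728 d.
First-order decay: C = 8.6·exp(−0.18·0.1728) = 8.6·0.9694 = 8.337 g/m³.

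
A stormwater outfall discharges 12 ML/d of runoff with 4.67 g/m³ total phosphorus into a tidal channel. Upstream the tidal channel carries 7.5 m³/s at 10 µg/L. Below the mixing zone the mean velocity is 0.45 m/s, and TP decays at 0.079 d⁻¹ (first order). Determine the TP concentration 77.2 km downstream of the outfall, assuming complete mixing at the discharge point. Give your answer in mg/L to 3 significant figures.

12 ML/d = 0.1389 m³/s.
10 µg/L = 0.01 mg/L.
After complete mixing, C₀ = (0.1389·4.67 + 7.5·0.01) / 7.639 = 0.09473 mg/L.
Travel time t = 7.72e+04 m / 0.45 m/s = 1.716e+05 s = 1.986 d.
C = 0.09473·exp(−0.079·1.986) = 0.09473·0.8548 = 0.08097 mg/L.

0.0810 mg/L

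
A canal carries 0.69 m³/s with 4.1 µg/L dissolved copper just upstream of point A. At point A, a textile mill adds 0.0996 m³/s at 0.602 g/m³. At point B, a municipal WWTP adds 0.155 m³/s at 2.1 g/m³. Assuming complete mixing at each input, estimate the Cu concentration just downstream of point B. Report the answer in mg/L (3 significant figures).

4.1 µg/L = 0.0041 mg/L.
After input A: C = (0.69·0.0041 + 0.0996·0.602) / 0.7896 = 0.07952 mg/L.
After input B: C = (0.7896·0.07952 + 0.155·2.1) / 0.9446 = 0.4111 mg/L.

0.411 mg/L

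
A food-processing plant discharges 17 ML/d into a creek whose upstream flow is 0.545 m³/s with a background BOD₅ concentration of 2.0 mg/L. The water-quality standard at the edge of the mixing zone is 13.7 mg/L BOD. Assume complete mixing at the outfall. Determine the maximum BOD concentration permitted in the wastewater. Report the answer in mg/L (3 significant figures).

17 ML/d = 0.1968 m³/s.
Mass balance: 13.7·0.7418 = 0.1968·Cₑ + 0.545·2.
Cₑ = (10.16 − 1.09) / 0.1968 = 46.11 mg/L.

46.1 mg/L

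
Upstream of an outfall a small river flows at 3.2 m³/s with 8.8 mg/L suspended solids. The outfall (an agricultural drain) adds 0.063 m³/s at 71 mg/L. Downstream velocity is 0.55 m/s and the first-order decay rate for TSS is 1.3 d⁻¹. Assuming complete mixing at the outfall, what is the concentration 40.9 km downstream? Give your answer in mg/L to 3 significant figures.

3.27 mg/L

After complete mixing, C₀ = (0.063·71 + 3.2·8.8) / 3.263 = 10 mg/L.
Travel time t = 4.09e+04 m / 0.55 m/s = 7.436e+04 s = 0.8607 d.
C = 10·exp(−1.3·0.8607) = 10·0.3266 = 3.267 mg/L.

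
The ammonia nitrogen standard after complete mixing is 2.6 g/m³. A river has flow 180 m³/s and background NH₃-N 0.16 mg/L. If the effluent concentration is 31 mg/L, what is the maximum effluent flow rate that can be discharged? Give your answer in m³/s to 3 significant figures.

Mass balance at complete mixing: C_std·(Q_w + Q_r) = Q_w·C_e + Q_r·C_b.
Rearranging, Q_w = Q_r·(C_std − C_b)/(C_e − C_std) = 180·(2.6 − 0.16) / (31 − 2.6) = 15.46 m³/s.

15.5 m³/s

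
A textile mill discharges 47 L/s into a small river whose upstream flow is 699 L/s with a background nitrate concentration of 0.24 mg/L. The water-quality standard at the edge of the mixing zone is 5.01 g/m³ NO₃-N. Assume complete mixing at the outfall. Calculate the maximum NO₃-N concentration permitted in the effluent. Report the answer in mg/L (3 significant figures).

47 L/s = 0.047 m³/s.
699 L/s = 0.699 m³/s.
Mass balance: 5.01·0.746 = 0.047·Cₑ + 0.699·0.24.
Cₑ = (3.737 − 0.1678) / 0.047 = 75.95 mg/L.

76.0 mg/L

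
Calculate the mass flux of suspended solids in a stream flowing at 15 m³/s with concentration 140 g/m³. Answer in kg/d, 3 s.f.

181000 kg/d

Mass flux = Q·C = 15 m³/s × 140 g/m³ = 2100 g/s.
= 2100 g/s × 86.4 = 1.814e+05 kg/d.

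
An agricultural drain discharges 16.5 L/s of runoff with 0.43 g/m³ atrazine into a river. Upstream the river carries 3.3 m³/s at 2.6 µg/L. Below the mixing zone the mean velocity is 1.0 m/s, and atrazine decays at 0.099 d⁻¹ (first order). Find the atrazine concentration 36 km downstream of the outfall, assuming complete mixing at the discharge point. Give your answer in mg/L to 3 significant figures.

0.00454 mg/L

16.5 L/s = 0.0165 m³/s.
2.6 µg/L = 0.0026 mg/L.
After complete mixing, C₀ = (0.0165·0.43 + 3.3·0.0026) / 3.317 = 0.004726 mg/L.
Travel time t = 3.6e+04 m / 1.0 m/s = 3.6e+04 s = 0.4167 d.
C = 0.004726·exp(−0.099·0.4167) = 0.004726·0.9596 = 0.004535 mg/L.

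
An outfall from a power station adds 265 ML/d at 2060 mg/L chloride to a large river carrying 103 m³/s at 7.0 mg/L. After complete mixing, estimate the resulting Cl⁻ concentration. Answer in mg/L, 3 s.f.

66.4 mg/L

265 ML/d = 3.067 m³/s.
By mass balance at complete mixing, C = (3.067·2060 + 103·7) / (3.067 + 103) = 7039/106.1 = 66.37 mg/L.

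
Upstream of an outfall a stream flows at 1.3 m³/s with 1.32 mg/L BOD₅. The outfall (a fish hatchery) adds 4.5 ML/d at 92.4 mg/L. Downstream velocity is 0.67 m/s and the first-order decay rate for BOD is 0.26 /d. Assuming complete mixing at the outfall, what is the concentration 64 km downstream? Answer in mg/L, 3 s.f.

3.62 mg/L

4.5 ML/d = 0.05208 m³/s.
After complete mixing, C₀ = (0.05208·92.4 + 1.3·1.32) / 1.352 = 4.828 mg/L.
Travel time t = 6.4e+04 m / 0.67 m/s = 9.552e+04 s = 1.106 d.
C = 4.828·exp(−0.26·1.106) = 4.828·0.7502 = 3.622 mg/L.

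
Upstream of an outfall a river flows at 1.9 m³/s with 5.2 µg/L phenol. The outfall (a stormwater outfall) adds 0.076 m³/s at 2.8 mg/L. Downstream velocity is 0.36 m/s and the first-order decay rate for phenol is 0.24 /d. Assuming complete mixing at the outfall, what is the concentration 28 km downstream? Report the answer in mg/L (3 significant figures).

0.0908 mg/L

5.2 µg/L = 0.0052 mg/L.
After complete mixing, C₀ = (0.076·2.8 + 1.9·0.0052) / 1.976 = 0.1127 mg/L.
Travel time t = 2.8e+04 m / 0.36 m/s = 7.778e+04 s = 0.9002 d.
C = 0.1127·exp(−0.24·0.9002) = 0.1127·0.8057 = 0.0908 mg/L.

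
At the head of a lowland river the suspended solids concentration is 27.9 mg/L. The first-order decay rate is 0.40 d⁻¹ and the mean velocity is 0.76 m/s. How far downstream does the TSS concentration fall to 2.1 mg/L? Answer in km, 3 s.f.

425 km

From C = C₀·e^(−kt), t = ln(C₀/C)/k = ln(27.9/2.1)/0.40 = 2.587/0.40 = 6.467 d.
Distance = v·t = 0.76 m/s × 5.587e+05 s = 4.246e+05 m = 424.6 km.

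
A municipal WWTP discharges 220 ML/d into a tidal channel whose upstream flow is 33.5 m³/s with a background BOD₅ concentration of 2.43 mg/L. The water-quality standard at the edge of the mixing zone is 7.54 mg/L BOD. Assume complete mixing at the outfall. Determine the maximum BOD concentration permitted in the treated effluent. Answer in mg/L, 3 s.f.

220 ML/d = 2.546 m³/s.
Mass balance: 7.54·36.05 = 2.546·Cₑ + 33.5·2.43.
Cₑ = (271.8 − 81.41) / 2.546 = 74.77 mg/L.

74.8 mg/L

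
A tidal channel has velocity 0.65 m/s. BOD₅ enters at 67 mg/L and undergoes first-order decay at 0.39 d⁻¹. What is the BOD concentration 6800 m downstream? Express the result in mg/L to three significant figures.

63.9 mg/L

Travel time t = 6800 m / 0.65 m/s = 6800/0.65 = 1.046e+04 s = 0.1211 d.
First-order decay: C = 67·exp(−0.39·0.1211) = 67·0.9539 = 63.91 mg/L.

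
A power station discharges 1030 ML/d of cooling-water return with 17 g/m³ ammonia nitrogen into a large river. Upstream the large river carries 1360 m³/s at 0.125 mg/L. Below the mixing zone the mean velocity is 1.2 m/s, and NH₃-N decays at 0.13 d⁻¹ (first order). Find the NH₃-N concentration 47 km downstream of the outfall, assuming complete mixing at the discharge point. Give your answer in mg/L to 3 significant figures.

0.256 mg/L

1030 ML/d = 11.92 m³/s.
After complete mixing, C₀ = (11.92·17 + 1360·0.125) / 1372 = 0.2716 mg/L.
Travel time t = 4.7e+04 m / 1.2 m/s = 3.917e+04 s = 0.4533 d.
C = 0.2716·exp(−0.13·0.4533) = 0.2716·0.9428 = 0.2561 mg/L.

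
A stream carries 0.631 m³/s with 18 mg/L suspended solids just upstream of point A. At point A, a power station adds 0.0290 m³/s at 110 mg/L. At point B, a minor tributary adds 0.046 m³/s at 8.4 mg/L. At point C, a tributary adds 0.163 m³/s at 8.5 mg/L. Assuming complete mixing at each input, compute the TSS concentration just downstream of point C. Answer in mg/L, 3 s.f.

18.8 mg/L

After input A: C = (0.631·18 + 0.029·110) / 0.66 = 22.04 mg/L.
After input B: C = (0.66·22.04 + 0.046·8.4) / 0.706 = 21.15 mg/L.
After input C: C = (0.706·21.15 + 0.163·8.5) / 0.869 = 18.78 mg/L.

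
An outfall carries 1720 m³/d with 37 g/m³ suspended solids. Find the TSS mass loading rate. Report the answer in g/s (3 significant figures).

1720 m³/d = 0.01991 m³/s.
Mass flux = Q·C = 0.01991 m³/s × 37 g/m³ = 0.7366 g/s.

0.737 g/s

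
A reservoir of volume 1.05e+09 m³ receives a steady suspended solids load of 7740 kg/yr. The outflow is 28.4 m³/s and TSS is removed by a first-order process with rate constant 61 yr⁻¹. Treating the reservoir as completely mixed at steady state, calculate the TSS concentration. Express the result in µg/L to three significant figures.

0.119 µg/L

Outflow Q = 28.4 m³/s × 3.156e+07 s/yr = 8.962e+08 m³/yr.
Steady-state CSTR mass balance: W = Q·C + k·V·C, so C = W/(Q + kV).
Q + kV = 8.962e+08 + 61·1.05e+09 = 6.495e+10 m³/yr.
C = 7740/6.495e+10 = 1.192e-07 kg/m³ = 0.0001192 mg/L = 0.1192 µg/L.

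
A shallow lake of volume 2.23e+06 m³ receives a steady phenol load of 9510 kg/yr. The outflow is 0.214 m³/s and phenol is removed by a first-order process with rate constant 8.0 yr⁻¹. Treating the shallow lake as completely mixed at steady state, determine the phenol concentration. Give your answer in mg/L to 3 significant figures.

Outflow Q = 0.214 m³/s × 3.156e+07 s/yr = 6.753e+06 m³/yr.
Steady-state CSTR mass balance: W = Q·C + k·V·C, so C = W/(Q + kV).
Q + kV = 6.753e+06 + 8.0·2.23e+06 = 2.459e+07 m³/yr.
C = 9510/2.459e+07 = 0.0003867 kg/m³ = 0.3867 mg/L.

0.387 mg/L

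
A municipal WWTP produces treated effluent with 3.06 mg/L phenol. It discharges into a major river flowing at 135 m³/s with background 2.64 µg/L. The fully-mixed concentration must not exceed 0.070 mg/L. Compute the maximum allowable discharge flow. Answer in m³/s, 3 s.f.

3.04 m³/s

2.64 µg/L = 0.00264 mg/L.
Mass balance at complete mixing: C_std·(Q_w + Q_r) = Q_w·C_e + Q_r·C_b.
Rearranging, Q_w = Q_r·(C_std − C_b)/(C_e − C_std) = 135·(0.07 − 0.00264) / (3.06 − 0.07) = 3.041 m³/s.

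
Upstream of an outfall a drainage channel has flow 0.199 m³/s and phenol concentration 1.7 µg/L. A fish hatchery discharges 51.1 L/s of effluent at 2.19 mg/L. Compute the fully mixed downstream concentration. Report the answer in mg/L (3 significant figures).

0.449 mg/L

51.1 L/s = 0.0511 m³/s.
1.7 µg/L = 0.0017 mg/L.
Conservation of mass across the mixing zone: C = (0.0511·2.19 + 0.199·0.0017) / (0.0511 + 0.199) = 0.1122/0.2501 = 0.4488 mg/L.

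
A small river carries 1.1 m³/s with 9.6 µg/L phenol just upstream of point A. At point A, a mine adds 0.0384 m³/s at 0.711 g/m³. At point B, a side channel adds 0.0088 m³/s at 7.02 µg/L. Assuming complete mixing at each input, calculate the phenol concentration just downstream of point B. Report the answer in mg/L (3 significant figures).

0.0331 mg/L

9.6 µg/L = 0.0096 mg/L.
After input A: C = (1.1·0.0096 + 0.0384·0.711) / 1.138 = 0.03326 mg/L.
7.02 µg/L = 0.00702 mg/L.
After input B: C = (1.138·0.03326 + 0.0088·0.00702) / 1.147 = 0.03306 mg/L.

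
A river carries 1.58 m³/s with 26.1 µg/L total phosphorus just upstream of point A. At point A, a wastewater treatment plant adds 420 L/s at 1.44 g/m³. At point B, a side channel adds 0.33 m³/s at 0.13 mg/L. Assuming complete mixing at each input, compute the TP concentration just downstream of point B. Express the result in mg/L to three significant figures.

26.1 µg/L = 0.0261 mg/L.
420 L/s = 0.42 m³/s.
After input A: C = (1.58·0.0261 + 0.42·1.44) / 2 = 0.323 mg/L.
After input B: C = (2·0.323 + 0.33·0.13) / 2.33 = 0.2957 mg/L.

0.296 mg/L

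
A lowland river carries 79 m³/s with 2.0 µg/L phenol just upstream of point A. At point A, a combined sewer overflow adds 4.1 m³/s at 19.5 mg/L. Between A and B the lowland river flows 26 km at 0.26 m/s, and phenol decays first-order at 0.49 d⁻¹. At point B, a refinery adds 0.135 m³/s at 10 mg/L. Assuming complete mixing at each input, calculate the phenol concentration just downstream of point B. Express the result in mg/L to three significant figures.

0.562 mg/L

2.0 µg/L = 0.002 mg/L.
After input A: C = (79·0.002 + 4.1·19.5) / 83.1 = 0.964 mg/L.
Over the 26 km reach to input B (t = 1e+05 s = 1.157 d), decay gives C = 0.964·exp(−0.49·1.157) = 0.5467 mg/L.
After input B: C = (83.1·0.5467 + 0.135·10) / 83.23 = 0.5621 mg/L.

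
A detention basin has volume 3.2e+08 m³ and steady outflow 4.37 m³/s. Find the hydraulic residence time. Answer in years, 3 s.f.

Q = 4.37 m³/s × 3.156e+07 s/yr = 1.379e+08 m³/yr.
Hydraulic residence time τ = V/Q = 3.2e+08/1.379e+08 = 2.32 yr.

2.32 yr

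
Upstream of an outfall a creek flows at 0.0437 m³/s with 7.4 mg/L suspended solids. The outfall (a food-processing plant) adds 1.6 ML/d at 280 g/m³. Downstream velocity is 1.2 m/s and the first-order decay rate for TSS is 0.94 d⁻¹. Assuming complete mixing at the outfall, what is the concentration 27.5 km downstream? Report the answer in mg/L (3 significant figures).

1.6 ML/d = 0.01852 m³/s.
After complete mixing, C₀ = (0.01852·280 + 0.0437·7.4) / 0.06222 = 88.54 mg/L.
Travel time t = 2.75e+04 m / 1.2 m/s = 2.292e+04 s = 0.2652 d.
C = 88.54·exp(−0.94·0.2652) = 88.54·0.7793 = 69 mg/L.

69.0 mg/L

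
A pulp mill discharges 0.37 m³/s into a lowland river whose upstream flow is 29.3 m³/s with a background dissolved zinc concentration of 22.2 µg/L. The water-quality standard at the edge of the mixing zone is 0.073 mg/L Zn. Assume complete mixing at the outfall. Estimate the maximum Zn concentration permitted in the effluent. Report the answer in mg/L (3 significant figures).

22.2 µg/L = 0.0222 mg/L.
Mass balance: 0.073·29.67 = 0.37·Cₑ + 29.3·0.0222.
Cₑ = (2.166 − 0.6505) / 0.37 = 4.096 mg/L.

4.10 mg/L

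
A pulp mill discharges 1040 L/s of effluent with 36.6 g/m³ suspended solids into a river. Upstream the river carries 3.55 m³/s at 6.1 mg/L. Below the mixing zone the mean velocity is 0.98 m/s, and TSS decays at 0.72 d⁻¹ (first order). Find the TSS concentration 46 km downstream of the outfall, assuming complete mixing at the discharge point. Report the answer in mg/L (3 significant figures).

1040 L/s = 1.04 m³/s.
After complete mixing, C₀ = (1.04·36.6 + 3.55·6.1) / 4.59 = 13.01 mg/L.
Travel time t = 4.6e+04 m / 0.98 m/s = 4.694e+04 s = 0.5433 d.
C = 13.01·exp(−0.72·0.5433) = 13.01·0.6763 = 8.799 mg/L.

8.80 mg/L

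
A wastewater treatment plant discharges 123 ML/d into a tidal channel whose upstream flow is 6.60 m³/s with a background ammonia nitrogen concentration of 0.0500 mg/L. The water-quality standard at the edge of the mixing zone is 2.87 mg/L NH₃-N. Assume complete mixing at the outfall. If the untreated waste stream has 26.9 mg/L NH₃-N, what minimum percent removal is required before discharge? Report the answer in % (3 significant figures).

123 ML/d = 1.424 m³/s.
Mass balance: 2.87·8.024 = 1.424·Cₑ + 6.6·0.05.
Cₑ = (23.03 − 0.33) / 1.424 = 15.94 mg/L.
Required removal = 1 − 15.94/26.9 = 40.73 %.

40.7 %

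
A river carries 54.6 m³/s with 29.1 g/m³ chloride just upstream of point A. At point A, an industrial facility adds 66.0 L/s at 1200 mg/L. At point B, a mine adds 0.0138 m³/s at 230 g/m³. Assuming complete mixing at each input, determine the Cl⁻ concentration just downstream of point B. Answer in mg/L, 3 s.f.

66.0 L/s = 0.066 m³/s.
After input A: C = (54.6·29.1 + 0.066·1200) / 54.67 = 30.51 mg/L.
After input B: C = (54.67·30.51 + 0.0138·230) / 54.68 = 30.56 mg/L.

30.6 mg/L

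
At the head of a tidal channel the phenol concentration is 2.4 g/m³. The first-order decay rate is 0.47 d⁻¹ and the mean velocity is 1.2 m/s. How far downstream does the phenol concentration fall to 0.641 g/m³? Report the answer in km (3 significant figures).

From C = C₀·e^(−kt), t = ln(C₀/C)/k = ln(2.4/0.641)/0.47 = 1.32/0.47 = 2.809 d.
Distance = v·t = 1.2 m/s × 2.427e+05 s = 2.912e+05 m = 291.2 km.

291 km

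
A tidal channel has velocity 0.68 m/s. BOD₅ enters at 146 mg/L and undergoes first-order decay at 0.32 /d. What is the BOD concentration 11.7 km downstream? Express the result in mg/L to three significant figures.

137 mg/L

Travel time t = 11.7 km / 0.68 m/s = 1.17e+04/0.68 = 1.721e+04 s = 0.1991 d.
First-order decay: C = 146·exp(−0.32·0.1991) = 146·0.9383 = 137 mg/L.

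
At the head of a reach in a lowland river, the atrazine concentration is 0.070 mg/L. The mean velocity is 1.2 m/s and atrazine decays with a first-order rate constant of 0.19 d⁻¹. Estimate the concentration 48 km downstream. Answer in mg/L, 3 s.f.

0.0641 mg/L

Travel time t = 48 km / 1.2 m/s = 4.8e+04/1.2 = 4e+04 s = 0.463 d.
First-order decay: C = 0.070·exp(−0.19·0.463) = 0.070·0.9158 = 0.06411 mg/L.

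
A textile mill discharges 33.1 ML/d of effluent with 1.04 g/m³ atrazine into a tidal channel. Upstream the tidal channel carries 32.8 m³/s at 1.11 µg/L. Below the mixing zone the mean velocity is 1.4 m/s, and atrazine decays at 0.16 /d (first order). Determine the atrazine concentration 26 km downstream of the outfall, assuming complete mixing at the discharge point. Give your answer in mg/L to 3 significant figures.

0.0127 mg/L

33.1 ML/d = 0.3831 m³/s.
1.11 µg/L = 0.00111 mg/L.
After complete mixing, C₀ = (0.3831·1.04 + 32.8·0.00111) / 33.18 = 0.0131 mg/L.
Travel time t = 2.6e+04 m / 1.4 m/s = 1.857e+04 s = 0.2149 d.
C = 0.0131·exp(−0.16·0.2149) = 0.0131·0.9662 = 0.01266 mg/L.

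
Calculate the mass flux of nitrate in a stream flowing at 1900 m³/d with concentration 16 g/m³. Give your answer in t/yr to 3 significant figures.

1900 m³/d = 0.02199 m³/s.
Mass flux = Q·C = 0.02199 m³/s × 16 g/m³ = 0.3519 g/s.
= 0.3519 g/s × 31.56 = 11.1 t/yr.

11.1 t/yr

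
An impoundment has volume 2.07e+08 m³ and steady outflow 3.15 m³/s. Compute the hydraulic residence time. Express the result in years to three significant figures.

Q = 3.15 m³/s × 3.156e+07 s/yr = 9.941e+07 m³/yr.
Hydraulic residence time τ = V/Q = 2.07e+08/9.941e+07 = 2.082 yr.

2.08 yr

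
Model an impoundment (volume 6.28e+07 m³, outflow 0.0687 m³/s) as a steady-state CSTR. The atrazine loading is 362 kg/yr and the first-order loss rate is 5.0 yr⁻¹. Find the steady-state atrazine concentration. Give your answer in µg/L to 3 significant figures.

Outflow Q = 0.0687 m³/s × 3.156e+07 s/yr = 2.168e+06 m³/yr.
Steady-state CSTR mass balance: W = Q·C + k·V·C, so C = W/(Q + kV).
Q + kV = 2.168e+06 + 5.0·6.28e+07 = 3.162e+08 m³/yr.
C = 362/3.162e+08 = 1.145e-06 kg/m³ = 0.001145 mg/L = 1.145 µg/L.

1.14 µg/L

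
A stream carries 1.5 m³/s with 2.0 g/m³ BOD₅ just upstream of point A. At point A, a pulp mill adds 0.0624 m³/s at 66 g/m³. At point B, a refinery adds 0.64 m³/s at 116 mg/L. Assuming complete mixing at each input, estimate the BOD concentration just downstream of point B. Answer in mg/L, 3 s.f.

36.9 mg/L

After input A: C = (1.5·2 + 0.0624·66) / 1.562 = 4.556 mg/L.
After input B: C = (1.562·4.556 + 0.64·116) / 2.202 = 36.94 mg/L.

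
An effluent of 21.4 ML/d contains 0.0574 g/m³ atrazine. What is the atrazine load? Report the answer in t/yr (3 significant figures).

21.4 ML/d = 0.2477 m³/s.
Mass flux = Q·C = 0.2477 m³/s × 0.0574 g/m³ = 0.01422 g/s.
= 0.01422 g/s × 31.56 = 0.4487 t/yr.

0.449 t/yr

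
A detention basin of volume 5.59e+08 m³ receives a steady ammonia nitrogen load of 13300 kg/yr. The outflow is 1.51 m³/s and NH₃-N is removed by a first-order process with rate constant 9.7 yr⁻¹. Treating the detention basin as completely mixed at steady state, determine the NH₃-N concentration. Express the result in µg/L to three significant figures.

2.43 µg/L

Outflow Q = 1.51 m³/s × 3.156e+07 s/yr = 4.765e+07 m³/yr.
Steady-state CSTR mass balance: W = Q·C + k·V·C, so C = W/(Q + kV).
Q + kV = 4.765e+07 + 9.7·5.59e+08 = 5.47e+09 m³/yr.
C = 13300/5.47e+09 = 2.431e-06 kg/m³ = 0.002431 mg/L = 2.431 µg/L.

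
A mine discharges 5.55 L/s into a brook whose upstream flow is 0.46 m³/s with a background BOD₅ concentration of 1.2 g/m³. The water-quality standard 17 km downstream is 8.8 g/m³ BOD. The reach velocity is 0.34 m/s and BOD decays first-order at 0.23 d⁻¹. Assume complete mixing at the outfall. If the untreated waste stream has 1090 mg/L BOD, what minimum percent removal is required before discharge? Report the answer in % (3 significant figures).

31.8 %

5.55 L/s = 0.00555 m³/s.
Travel time to the compliance point: t = 1.7e+04/0.34 = 5e+04 s = 0.5787 d; decay factor exp(−0.23·0.5787) = 0.8754.
So the concentration just after mixing may be at most 8.8/0.8754 = 10.05 mg/L.
Mass balance: 10.05·0.4656 = 0.00555·Cₑ + 0.46·1.2.
Cₑ = (4.68 − 0.552) / 0.00555 = 743.8 mg/L.
Required removal = 1 − 743.8/1090 = 31.76 %.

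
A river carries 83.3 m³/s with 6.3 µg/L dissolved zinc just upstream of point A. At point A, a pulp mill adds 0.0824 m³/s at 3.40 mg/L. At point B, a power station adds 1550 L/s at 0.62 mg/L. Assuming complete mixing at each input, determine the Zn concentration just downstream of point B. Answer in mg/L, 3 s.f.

6.3 µg/L = 0.0063 mg/L.
After input A: C = (83.3·0.0063 + 0.0824·3.4) / 83.38 = 0.009654 mg/L.
1550 L/s = 1.55 m³/s.
After input B: C = (83.38·0.009654 + 1.55·0.62) / 84.93 = 0.02079 mg/L.

0.0208 mg/L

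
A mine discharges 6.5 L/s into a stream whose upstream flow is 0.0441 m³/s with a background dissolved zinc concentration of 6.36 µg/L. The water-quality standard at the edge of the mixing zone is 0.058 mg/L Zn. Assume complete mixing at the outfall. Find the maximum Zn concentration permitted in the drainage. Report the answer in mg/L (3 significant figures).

6.5 L/s = 0.0065 m³/s.
6.36 µg/L = 0.00636 mg/L.
Mass balance: 0.058·0.0506 = 0.0065·Cₑ + 0.0441·0.00636.
Cₑ = (0.002935 − 0.0002805) / 0.0065 = 0.4084 mg/L.

0.408 mg/L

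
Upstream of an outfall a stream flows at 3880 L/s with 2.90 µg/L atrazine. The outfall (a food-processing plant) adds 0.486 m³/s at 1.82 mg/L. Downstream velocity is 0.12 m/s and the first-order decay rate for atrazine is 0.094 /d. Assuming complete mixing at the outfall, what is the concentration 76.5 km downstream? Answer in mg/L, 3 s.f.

0.103 mg/L

3880 L/s = 3.88 m³/s.
2.90 µg/L = 0.0029 mg/L.
After complete mixing, C₀ = (0.486·1.82 + 3.88·0.0029) / 4.366 = 0.2052 mg/L.
Travel time t = 7.65e+04 m / 0.12 m/s = 6.375e+05 s = 7.378 d.
C = 0.2052·exp(−0.094·7.378) = 0.2052·0.4998 = 0.1025 mg/L.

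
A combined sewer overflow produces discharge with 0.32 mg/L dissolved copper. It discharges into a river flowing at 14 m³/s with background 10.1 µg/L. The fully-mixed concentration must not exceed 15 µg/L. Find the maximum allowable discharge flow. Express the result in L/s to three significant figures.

10.1 µg/L = 0.0101 mg/L.
15 µg/L = 0.015 mg/L.
Mass balance at complete mixing: C_std·(Q_w + Q_r) = Q_w·C_e + Q_r·C_b.
Rearranging, Q_w = Q_r·(C_std − C_b)/(C_e − C_std) = 14·(0.015 − 0.0101) / (0.32 − 0.015) = 0.2249 m³/s.
= 224.9 L/s.

225 L/s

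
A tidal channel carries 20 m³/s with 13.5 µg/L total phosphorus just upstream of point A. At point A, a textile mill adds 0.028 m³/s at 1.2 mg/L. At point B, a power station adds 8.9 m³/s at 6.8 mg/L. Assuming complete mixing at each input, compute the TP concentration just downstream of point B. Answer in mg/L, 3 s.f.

2.10 mg/L

13.5 µg/L = 0.0135 mg/L.
After input A: C = (20·0.0135 + 0.028·1.2) / 20.03 = 0.01516 mg/L.
After input B: C = (20.03·0.01516 + 8.9·6.8) / 28.93 = 2.103 mg/L.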